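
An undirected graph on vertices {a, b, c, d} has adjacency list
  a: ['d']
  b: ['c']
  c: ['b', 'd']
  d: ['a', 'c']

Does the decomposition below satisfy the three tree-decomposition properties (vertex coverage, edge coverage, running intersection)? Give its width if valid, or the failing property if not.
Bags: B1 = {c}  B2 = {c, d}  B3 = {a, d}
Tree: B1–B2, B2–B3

A tree decomposition must satisfy three properties: every vertex lies in some bag; for every edge, both endpoints lie together in some bag; and for every vertex, the bags containing it form a connected subtree. Here vertex b appears in no bag, so the decomposition is invalid.

No — vertex b appears in no bag.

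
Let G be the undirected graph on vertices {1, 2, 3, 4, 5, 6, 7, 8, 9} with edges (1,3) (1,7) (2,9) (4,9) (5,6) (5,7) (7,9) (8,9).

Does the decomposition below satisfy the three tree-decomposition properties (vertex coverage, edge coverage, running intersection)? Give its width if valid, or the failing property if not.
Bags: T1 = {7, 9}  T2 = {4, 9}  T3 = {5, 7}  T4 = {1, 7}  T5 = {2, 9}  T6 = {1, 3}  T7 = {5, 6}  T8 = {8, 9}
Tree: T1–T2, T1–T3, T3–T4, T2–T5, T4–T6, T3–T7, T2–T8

Checking the three conditions: (i) the bags cover all of {1, 2, 3, 4, 5, 6, 7, 8, 9}; (ii) for each edge, some bag contains both endpoints; (iii) the bags containing any fixed vertex form a subtree. All hold, so the decomposition is valid with width 2 − 1 = 1.

Yes; width 1.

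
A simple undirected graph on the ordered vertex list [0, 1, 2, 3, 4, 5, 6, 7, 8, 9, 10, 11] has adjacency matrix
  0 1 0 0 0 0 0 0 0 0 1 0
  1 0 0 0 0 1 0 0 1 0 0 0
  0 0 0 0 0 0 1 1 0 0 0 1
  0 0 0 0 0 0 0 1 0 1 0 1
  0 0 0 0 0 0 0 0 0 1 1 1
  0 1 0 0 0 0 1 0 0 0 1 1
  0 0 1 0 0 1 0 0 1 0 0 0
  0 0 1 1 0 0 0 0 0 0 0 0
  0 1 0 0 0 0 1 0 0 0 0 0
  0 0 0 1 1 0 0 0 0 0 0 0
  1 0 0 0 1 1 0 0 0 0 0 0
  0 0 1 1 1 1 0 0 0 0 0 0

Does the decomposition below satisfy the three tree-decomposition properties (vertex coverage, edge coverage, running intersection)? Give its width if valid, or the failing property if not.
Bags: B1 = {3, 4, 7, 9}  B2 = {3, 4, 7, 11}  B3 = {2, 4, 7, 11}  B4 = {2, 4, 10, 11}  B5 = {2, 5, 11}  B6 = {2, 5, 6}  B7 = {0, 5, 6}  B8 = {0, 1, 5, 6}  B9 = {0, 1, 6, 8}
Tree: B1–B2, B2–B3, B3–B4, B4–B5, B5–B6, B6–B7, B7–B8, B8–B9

A tree decomposition must satisfy three properties: every vertex lies in some bag; for every edge, both endpoints lie together in some bag; and for every vertex, the bags containing it form a connected subtree. Here edge (10,5) lies in no bag, so the decomposition is invalid.

No — edge (10,5) lies in no bag.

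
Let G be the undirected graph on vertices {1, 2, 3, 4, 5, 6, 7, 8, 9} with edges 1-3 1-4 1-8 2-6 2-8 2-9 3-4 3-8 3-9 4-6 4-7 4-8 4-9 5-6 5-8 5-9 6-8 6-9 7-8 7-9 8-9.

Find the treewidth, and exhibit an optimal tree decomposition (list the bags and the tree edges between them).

Each bag holds 4 vertices, so the decomposition has width 3, which upper-bounds the treewidth. On the other hand G contains the 4-clique {1, 3, 4, 8}. A clique must lie in a single bag of any decomposition, so no decomposition can have width below 3. Therefore the treewidth is 3.

Treewidth 3.
One such decomposition:
Bags: B1 = {3, 4, 8, 9}  B2 = {4, 7, 8, 9}  B3 = {4, 6, 8, 9}  B4 = {5, 6, 8, 9}  B5 = {2, 6, 8, 9}  B6 = {1, 3, 4, 8}
Tree: B1–B2, B2–B3, B3–B4, B4–B5, B1–B6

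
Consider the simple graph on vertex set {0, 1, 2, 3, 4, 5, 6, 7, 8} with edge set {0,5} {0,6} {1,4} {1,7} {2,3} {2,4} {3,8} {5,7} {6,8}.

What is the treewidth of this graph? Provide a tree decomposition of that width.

Treewidth 2.
Bags: B1 = {0, 5, 6}  B2 = {5, 6, 7}  B3 = {1, 6, 7}  B4 = {1, 4, 6}  B5 = {2, 4, 6}  B6 = {2, 3, 6}  B7 = {3, 6, 8}
Tree: B1–B2, B2–B3, B3–B4, B4–B5, B5–B6, B6–B7

Every bag has size at most 3, so the width is 3 − 1 = 2 and tw(G) ≤ 2. The edges 6–0–5–7–1–4–2–3–8–6 form a cycle, so G is not a tree and its treewidth is at least 2. The upper and lower bounds meet at 2, so that is the treewidth.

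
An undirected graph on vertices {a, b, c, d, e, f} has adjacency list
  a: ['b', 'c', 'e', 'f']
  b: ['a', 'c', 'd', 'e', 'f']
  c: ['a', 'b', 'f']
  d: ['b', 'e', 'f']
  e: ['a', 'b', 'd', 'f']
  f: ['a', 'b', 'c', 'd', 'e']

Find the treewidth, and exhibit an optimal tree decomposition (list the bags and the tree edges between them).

Treewidth 3.
Bags: B1 = {b, d, e, f}  B2 = {a, b, e, f}  B3 = {a, b, c, f}
Tree: B1–B2, B2–B3

Every bag has size at most 4, so the width is 4 − 1 = 3 and tw(G) ≤ 3. Conversely, {b, d, e, f} is a clique of size 4, and the vertices of any clique must share a bag in every tree decomposition; so some bag has ≥ 4 vertices and tw(G) ≥ 3. Combining the bounds, tw(G) = 3.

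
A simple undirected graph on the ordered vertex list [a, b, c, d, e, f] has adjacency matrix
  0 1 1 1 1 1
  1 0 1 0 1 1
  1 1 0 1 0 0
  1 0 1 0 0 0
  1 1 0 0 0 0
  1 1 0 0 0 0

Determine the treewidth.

A width-2 tree decomposition is:
Bags: B1 = {a, b, c}  B2 = {a, b, f}  B3 = {a, c, d}  B4 = {a, b, e}
Tree: B1–B2, B1–B3, B2–B4
Each bag holds 3 vertices, so the decomposition has width 2, which upper-bounds the treewidth. For the lower bound, the 3 vertices {a, c, d} are pairwise adjacent, and any tree decomposition puts a clique entirely inside one bag — forcing width ≥ 2. Hence tw(G) = 2 exactly.

2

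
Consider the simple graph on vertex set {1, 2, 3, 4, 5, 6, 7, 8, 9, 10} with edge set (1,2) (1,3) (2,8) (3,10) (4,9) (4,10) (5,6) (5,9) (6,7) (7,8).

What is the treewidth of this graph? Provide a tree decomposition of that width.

Treewidth 2.
One optimal decomposition is:
Bags: B1 = {1, 3, 10}  B2 = {1, 4, 10}  B3 = {1, 4, 9}  B4 = {1, 5, 9}  B5 = {1, 5, 6}  B6 = {1, 6, 7}  B7 = {1, 7, 8}  B8 = {1, 2, 8}
Tree: B1–B2, B2–B3, B3–B4, B4–B5, B5–B6, B6–B7, B7–B8

Every bag has size at most 3, so the width is 3 − 1 = 2 and tw(G) ≤ 2. The edges 1–3–10–4–9–5–6–7–8–2–1 form a cycle, so G is not a tree and its treewidth is at least 2. Hence tw(G) = 2 exactly.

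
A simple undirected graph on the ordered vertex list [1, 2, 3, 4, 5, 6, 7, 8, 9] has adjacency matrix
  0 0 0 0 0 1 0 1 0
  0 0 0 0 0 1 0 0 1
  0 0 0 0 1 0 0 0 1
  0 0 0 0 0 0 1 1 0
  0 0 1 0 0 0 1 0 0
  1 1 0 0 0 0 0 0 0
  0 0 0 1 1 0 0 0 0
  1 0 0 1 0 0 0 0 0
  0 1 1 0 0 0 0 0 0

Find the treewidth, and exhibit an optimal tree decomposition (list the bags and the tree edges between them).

Treewidth 2.
Bags: B1 = {3, 5, 7}  B2 = {3, 7, 9}  B3 = {2, 7, 9}  B4 = {2, 6, 7}  B5 = {1, 6, 7}  B6 = {1, 7, 8}  B7 = {4, 7, 8}
Tree: B1–B2, B2–B3, B3–B4, B4–B5, B5–B6, B6–B7

Every bag has size at most 3, so the width is 3 − 1 = 2 and tw(G) ≤ 2. Since 7–5–3–9–2–6–1–8–4–7 is a cycle in G, G is not acyclic. Forests are exactly the graphs of treewidth ≤ 1, so tw(G) ≥ 2. Combining the bounds, tw(G) = 2.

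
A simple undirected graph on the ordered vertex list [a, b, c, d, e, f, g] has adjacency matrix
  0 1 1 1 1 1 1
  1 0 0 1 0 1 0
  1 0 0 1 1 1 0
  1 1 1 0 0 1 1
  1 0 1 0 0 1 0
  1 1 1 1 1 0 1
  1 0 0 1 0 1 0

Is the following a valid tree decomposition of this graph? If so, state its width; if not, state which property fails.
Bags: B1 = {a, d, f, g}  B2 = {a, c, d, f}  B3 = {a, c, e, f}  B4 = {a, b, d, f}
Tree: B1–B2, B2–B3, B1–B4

Vertex coverage: the bags together contain {a, b, c, d, e, f, g}, the full vertex set. Edge coverage: each edge of G has both endpoints in at least one bag. Running intersection: for every vertex, the bags containing it form a connected subtree. All three properties hold, so this is a valid tree decomposition of width max|bag| − 1 = 3, and hence tw(G) ≤ 3.

Yes; width 3.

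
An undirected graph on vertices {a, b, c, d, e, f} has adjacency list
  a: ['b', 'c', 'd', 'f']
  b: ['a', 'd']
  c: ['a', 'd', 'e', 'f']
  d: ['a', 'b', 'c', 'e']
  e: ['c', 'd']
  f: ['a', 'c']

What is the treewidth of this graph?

2

A width-2 tree decomposition is:
Bags: B1 = {a, c, f}  B2 = {a, c, d}  B3 = {a, b, d}  B4 = {c, d, e}
Tree: B1–B2, B2–B3, B2–B4
Each bag holds 3 vertices, so the decomposition has width 2, which upper-bounds the treewidth. On the other hand G contains the 3-clique {c, d, e}. A clique must lie in a single bag of any decomposition, so no decomposition can have width below 2. Combining the bounds, tw(G) = 2.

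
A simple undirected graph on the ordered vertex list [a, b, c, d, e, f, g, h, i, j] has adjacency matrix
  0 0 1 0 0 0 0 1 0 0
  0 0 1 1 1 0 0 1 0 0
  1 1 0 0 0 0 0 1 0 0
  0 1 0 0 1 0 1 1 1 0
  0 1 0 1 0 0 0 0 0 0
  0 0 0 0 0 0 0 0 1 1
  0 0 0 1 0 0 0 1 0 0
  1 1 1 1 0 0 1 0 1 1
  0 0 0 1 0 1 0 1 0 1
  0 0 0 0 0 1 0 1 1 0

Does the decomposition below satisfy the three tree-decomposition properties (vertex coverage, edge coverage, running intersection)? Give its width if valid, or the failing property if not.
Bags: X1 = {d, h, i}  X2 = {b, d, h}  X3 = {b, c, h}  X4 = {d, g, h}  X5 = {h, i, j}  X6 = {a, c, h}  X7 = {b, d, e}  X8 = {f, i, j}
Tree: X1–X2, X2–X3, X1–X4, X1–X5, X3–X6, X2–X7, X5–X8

Yes; width 2.

Every vertex of G appears in some bag (union = {a, b, c, d, e, f, g, h, i, j}); every edge is covered by a bag; and for each vertex v the set of bags containing v is connected in the bag tree. The decomposition is therefore valid. The largest bag has 3 vertices, so the width is 2.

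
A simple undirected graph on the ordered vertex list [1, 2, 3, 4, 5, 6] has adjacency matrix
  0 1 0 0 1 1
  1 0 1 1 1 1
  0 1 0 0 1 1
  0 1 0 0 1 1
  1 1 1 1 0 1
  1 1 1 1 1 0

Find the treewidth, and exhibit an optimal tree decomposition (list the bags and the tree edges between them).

Treewidth 3.
One optimal decomposition is:
Bags: B1 = {2, 3, 5, 6}  B2 = {1, 2, 5, 6}  B3 = {2, 4, 5, 6}
Tree: B1–B2, B2–B3

Each bag holds 4 vertices, so the decomposition has width 3, which upper-bounds the treewidth. For the lower bound, the 4 vertices {1, 2, 5, 6} are pairwise adjacent, and any tree decomposition puts a clique entirely inside one bag — forcing width ≥ 3. The upper and lower bounds meet at 3, so that is the treewidth.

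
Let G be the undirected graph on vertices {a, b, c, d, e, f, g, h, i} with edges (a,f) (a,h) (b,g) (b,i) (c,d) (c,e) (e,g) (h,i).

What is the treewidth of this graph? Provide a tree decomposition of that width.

Every bag has size at most 2, so the width is 2 − 1 = 1 and tw(G) ≤ 1. Any graph with an edge has treewidth ≥ 1, and G has the edge f–a. Therefore the treewidth is 1.

Treewidth 1.
Bags: B1 = {a, f}  B2 = {a, h}  B3 = {h, i}  B4 = {b, i}  B5 = {b, g}  B6 = {e, g}  B7 = {c, e}  B8 = {c, d}
Tree: B1–B2, B2–B3, B3–B4, B4–B5, B5–B6, B6–B7, B7–B8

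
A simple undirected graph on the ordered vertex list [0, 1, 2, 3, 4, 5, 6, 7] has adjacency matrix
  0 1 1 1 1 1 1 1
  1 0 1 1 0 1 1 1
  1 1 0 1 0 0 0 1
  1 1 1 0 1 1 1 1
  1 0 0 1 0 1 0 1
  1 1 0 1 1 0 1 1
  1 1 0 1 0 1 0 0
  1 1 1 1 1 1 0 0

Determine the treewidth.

A width-4 tree decomposition is:
Bags: B1 = {0, 1, 3, 5, 7}  B2 = {0, 1, 3, 5, 6}  B3 = {0, 1, 2, 3, 7}  B4 = {0, 3, 4, 5, 7}
Tree: B1–B2, B1–B3, B1–B4
Each bag holds 5 vertices, so the decomposition has width 4, which upper-bounds the treewidth. Conversely, {0, 1, 2, 3, 7} is a clique of size 5, and the vertices of any clique must share a bag in every tree decomposition; so some bag has ≥ 5 vertices and tw(G) ≥ 4. The upper and lower bounds meet at 4, so that is the treewidth.

4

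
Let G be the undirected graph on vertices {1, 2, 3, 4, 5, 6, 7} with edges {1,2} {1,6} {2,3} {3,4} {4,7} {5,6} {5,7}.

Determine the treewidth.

2

A width-2 tree decomposition is:
Bags: B1 = {1, 5, 6}  B2 = {1, 2, 5}  B3 = {2, 3, 5}  B4 = {3, 4, 5}  B5 = {4, 5, 7}
Tree: B1–B2, B2–B3, B3–B4, B4–B5
The largest bag has 3 vertices, giving width 2; this decomposition certifies tw(G) ≤ 2. The edges 5–6–1–2–3–4–7–5 form a cycle, so G is not a tree and its treewidth is at least 2. Hence tw(G) = 2 exactly.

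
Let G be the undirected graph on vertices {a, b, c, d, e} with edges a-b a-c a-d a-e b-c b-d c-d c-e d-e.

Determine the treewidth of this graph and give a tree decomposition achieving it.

Treewidth 3.
Bags: B1 = {a, b, c, d}  B2 = {a, c, d, e}
Tree: B1–B2

Every bag has size at most 4, so the width is 4 − 1 = 3 and tw(G) ≤ 3. Conversely, {a, c, d, e} is a clique of size 4, and the vertices of any clique must share a bag in every tree decomposition; so some bag has ≥ 4 vertices and tw(G) ≥ 3. Combining the bounds, tw(G) = 3.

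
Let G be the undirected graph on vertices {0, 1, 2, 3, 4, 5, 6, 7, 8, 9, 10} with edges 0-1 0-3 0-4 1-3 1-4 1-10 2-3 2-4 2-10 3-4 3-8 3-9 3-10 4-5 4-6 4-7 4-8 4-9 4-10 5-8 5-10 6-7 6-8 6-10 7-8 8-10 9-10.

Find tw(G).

3

A width-3 tree decomposition is:
Bags: B1 = {2, 3, 4, 10}  B2 = {3, 4, 9, 10}  B3 = {3, 4, 8, 10}  B4 = {1, 3, 4, 10}  B5 = {4, 6, 8, 10}  B6 = {0, 1, 3, 4}  B7 = {4, 6, 7, 8}  B8 = {4, 5, 8, 10}
Tree: B1–B2, B2–B3, B1–B4, B3–B5, B4–B6, B5–B7, B3–B8
The largest bag has 4 vertices, giving width 3; this decomposition certifies tw(G) ≤ 3. On the other hand G contains the 4-clique {0, 1, 3, 4}. A clique must lie in a single bag of any decomposition, so no decomposition can have width below 3. Therefore the treewidth is 3.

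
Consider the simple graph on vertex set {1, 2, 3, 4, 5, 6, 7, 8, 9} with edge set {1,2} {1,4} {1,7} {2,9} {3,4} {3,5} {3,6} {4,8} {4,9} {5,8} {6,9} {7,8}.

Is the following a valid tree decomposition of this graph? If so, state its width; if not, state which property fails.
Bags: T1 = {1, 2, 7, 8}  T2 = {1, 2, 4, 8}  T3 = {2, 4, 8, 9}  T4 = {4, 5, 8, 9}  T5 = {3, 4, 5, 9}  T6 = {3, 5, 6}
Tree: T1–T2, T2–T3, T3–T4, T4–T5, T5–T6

No — edge (9,6) lies in no bag.

A tree decomposition must satisfy three properties: every vertex lies in some bag; for every edge, both endpoints lie together in some bag; and for every vertex, the bags containing it form a connected subtree. Here edge (9,6) lies in no bag, so the decomposition is invalid.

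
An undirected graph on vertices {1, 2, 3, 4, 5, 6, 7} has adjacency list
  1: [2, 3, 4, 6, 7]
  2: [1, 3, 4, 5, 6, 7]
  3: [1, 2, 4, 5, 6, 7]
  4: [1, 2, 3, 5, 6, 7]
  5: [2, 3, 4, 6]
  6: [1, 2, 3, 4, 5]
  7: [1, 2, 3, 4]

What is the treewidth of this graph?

4

A width-4 tree decomposition is:
Bags: B1 = {1, 2, 3, 4, 7}  B2 = {1, 2, 3, 4, 6}  B3 = {2, 3, 4, 5, 6}
Tree: B1–B2, B2–B3
Every bag has size at most 5, so the width is 5 − 1 = 4 and tw(G) ≤ 4. Conversely, {1, 2, 3, 4, 6} is a clique of size 5, and the vertices of any clique must share a bag in every tree decomposition; so some bag has ≥ 5 vertices and tw(G) ≥ 4. Combining the bounds, tw(G) = 4.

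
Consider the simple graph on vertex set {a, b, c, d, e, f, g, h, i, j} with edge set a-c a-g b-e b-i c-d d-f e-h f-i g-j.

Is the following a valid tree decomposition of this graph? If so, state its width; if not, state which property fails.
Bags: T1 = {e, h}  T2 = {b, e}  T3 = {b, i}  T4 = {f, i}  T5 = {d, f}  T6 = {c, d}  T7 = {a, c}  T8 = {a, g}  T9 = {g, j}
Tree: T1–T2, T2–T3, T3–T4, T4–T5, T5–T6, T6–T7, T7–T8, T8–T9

Yes; width 1.

Vertex coverage: the bags together contain {a, b, c, d, e, f, g, h, i, j}, the full vertex set. Edge coverage: each edge of G has both endpoints in at least one bag. Running intersection: for every vertex, the bags containing it form a connected subtree. All three properties hold, so this is a valid tree decomposition of width max|bag| − 1 = 1, and hence tw(G) ≤ 1.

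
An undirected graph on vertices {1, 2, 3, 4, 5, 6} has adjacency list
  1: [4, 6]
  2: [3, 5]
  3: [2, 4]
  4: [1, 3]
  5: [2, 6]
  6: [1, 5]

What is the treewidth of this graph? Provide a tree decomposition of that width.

Every bag has size at most 3, so the width is 3 − 1 = 2 and tw(G) ≤ 2. Since 5–2–3–4–1–6–5 is a cycle in G, G is not acyclic. Forests are exactly the graphs of treewidth ≤ 1, so tw(G) ≥ 2. Therefore the treewidth is 2.

Treewidth 2.
Bags: B1 = {2, 3, 5}  B2 = {3, 4, 5}  B3 = {1, 4, 5}  B4 = {1, 5, 6}
Tree: B1–B2, B2–B3, B3–B4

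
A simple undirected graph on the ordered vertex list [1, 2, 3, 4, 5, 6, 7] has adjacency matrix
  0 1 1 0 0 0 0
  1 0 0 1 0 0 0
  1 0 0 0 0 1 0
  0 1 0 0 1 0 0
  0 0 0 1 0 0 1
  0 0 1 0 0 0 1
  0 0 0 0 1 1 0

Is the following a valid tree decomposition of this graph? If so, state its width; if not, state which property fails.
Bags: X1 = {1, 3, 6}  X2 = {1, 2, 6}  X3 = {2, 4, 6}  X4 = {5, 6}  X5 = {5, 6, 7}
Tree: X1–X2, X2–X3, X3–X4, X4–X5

A tree decomposition must satisfy three properties: every vertex lies in some bag; for every edge, both endpoints lie together in some bag; and for every vertex, the bags containing it form a connected subtree. Here edge (4,5) lies in no bag, so the decomposition is invalid.

No — edge (4,5) lies in no bag.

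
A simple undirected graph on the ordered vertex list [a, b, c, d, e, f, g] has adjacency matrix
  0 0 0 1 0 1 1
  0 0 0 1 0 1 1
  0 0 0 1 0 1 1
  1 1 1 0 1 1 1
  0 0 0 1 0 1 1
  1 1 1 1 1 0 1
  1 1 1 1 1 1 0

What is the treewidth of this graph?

A width-3 tree decomposition is:
Bags: B1 = {d, e, f, g}  B2 = {b, d, f, g}  B3 = {c, d, f, g}  B4 = {a, d, f, g}
Tree: B1–B2, B1–B3, B1–B4
Each bag holds 4 vertices, so the decomposition has width 3, which upper-bounds the treewidth. Conversely, {d, e, f, g} is a clique of size 4, and the vertices of any clique must share a bag in every tree decomposition; so some bag has ≥ 4 vertices and tw(G) ≥ 3. The upper and lower bounds meet at 3, so that is the treewidth.

3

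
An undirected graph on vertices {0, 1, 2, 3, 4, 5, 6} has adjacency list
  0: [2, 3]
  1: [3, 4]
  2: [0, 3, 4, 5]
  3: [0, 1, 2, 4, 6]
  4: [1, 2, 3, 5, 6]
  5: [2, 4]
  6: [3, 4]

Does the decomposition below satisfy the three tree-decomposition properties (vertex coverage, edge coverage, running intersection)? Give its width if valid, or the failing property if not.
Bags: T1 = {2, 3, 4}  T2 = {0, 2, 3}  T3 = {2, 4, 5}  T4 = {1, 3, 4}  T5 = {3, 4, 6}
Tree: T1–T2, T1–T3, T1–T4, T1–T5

Checking the three conditions: (i) the bags cover all of {0, 1, 2, 3, 4, 5, 6}; (ii) for each edge, some bag contains both endpoints; (iii) the bags containing any fixed vertex form a subtree. All hold, so the decomposition is valid with width 3 − 1 = 2.

Yes; width 2.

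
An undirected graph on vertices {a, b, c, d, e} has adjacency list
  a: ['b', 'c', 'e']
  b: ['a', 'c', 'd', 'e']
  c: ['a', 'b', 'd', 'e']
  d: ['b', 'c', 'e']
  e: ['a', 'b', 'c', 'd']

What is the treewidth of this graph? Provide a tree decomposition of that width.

Each bag holds 4 vertices, so the decomposition has width 3, which upper-bounds the treewidth. Conversely, {b, c, d, e} is a clique of size 4, and the vertices of any clique must share a bag in every tree decomposition; so some bag has ≥ 4 vertices and tw(G) ≥ 3. Hence tw(G) = 3 exactly.

Treewidth 3.
One such decomposition:
Bags: B1 = {a, b, c, e}  B2 = {b, c, d, e}
Tree: B1–B2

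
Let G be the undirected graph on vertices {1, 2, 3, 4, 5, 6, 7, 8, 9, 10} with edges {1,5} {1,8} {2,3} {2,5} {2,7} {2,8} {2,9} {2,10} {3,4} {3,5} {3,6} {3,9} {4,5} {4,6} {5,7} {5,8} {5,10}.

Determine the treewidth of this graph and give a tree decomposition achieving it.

Treewidth 2.
One optimal decomposition is:
Bags: B1 = {2, 3, 5}  B2 = {3, 4, 5}  B3 = {2, 5, 10}  B4 = {2, 5, 7}  B5 = {2, 5, 8}  B6 = {3, 4, 6}  B7 = {1, 5, 8}  B8 = {2, 3, 9}
Tree: B1–B2, B1–B3, B1–B4, B3–B5, B2–B6, B5–B7, B1–B8

Every bag has size at most 3, so the width is 3 − 1 = 2 and tw(G) ≤ 2. For the lower bound, the 3 vertices {2, 3, 9} are pairwise adjacent, and any tree decomposition puts a clique entirely inside one bag — forcing width ≥ 2. Combining the bounds, tw(G) = 2.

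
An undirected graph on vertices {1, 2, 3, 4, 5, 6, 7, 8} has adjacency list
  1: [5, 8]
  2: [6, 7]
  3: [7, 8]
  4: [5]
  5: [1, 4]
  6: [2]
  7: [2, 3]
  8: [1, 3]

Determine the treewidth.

A width-1 tree decomposition is:
Bags: B1 = {2, 6}  B2 = {2, 7}  B3 = {3, 7}  B4 = {3, 8}  B5 = {1, 8}  B6 = {1, 5}  B7 = {4, 5}
Tree: B1–B2, B2–B3, B3–B4, B4–B5, B5–B6, B6–B7
The largest bag has 2 vertices, giving width 1; this decomposition certifies tw(G) ≤ 1. Since G has at least one edge (e.g. 6–2), it is not an edgeless graph, so tw(G) ≥ 1. Hence tw(G) = 1 exactly.

1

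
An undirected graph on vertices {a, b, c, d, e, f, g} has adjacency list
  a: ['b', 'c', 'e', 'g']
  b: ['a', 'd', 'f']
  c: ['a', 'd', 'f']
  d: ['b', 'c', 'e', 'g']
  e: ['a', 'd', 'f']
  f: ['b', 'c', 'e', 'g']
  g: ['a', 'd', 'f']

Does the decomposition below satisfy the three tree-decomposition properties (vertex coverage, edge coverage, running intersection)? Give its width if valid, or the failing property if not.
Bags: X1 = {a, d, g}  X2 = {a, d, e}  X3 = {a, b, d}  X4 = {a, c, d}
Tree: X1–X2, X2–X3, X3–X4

No — vertex f appears in no bag.

A tree decomposition must satisfy three properties: every vertex lies in some bag; for every edge, both endpoints lie together in some bag; and for every vertex, the bags containing it form a connected subtree. Here vertex f appears in no bag, so the decomposition is invalid.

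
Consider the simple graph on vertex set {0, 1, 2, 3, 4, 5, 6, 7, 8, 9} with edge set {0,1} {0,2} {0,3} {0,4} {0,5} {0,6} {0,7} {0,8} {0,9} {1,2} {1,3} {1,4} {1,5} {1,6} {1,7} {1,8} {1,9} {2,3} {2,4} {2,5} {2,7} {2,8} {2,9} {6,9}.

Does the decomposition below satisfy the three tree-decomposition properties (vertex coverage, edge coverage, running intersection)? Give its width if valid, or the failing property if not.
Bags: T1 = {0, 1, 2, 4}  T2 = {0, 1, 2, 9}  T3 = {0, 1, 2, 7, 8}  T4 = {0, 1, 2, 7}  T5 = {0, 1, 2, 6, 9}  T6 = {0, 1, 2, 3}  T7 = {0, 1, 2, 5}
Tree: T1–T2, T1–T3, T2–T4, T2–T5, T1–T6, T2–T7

No — bags containing vertex 7 are not connected in the tree.

A tree decomposition must satisfy three properties: every vertex lies in some bag; for every edge, both endpoints lie together in some bag; and for every vertex, the bags containing it form a connected subtree. Here bags containing vertex 7 are not connected in the tree, so the decomposition is invalid.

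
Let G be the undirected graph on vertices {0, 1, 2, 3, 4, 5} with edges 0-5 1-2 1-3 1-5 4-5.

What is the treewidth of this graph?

1

A width-1 tree decomposition is:
Bags: B1 = {1, 2}  B2 = {1, 3}  B3 = {1, 5}  B4 = {0, 5}  B5 = {4, 5}
Tree: B1–B2, B1–B3, B3–B4, B4–B5
Each bag holds 2 vertices, so the decomposition has width 1, which upper-bounds the treewidth. Since G has at least one edge (e.g. 2–1), it is not an edgeless graph, so tw(G) ≥ 1. Therefore the treewidth is 1.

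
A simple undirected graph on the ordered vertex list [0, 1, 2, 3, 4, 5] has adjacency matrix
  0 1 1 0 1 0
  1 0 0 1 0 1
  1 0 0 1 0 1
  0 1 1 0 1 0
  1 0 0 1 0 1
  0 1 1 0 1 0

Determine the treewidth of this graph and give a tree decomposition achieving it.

Every bag has size at most 4, so the width is 4 − 1 = 3 and tw(G) ≤ 3. For the lower bound: the 4 vertex sets {3,4}, {0,2}, {5}, {1} are disjoint, each induces a connected subgraph, and every pair is joined by at least one edge of G. Contracting each set to a single vertex therefore yields K_{4} as a minor, and since treewidth is minor-monotone, tw(G) ≥ tw(K_{4}) = 3. Combining the bounds, tw(G) = 3.

Treewidth 3.
One such decomposition:
Bags: B1 = {0, 3, 4, 5}  B2 = {0, 2, 3, 5}  B3 = {0, 1, 3, 5}
Tree: B1–B2, B2–B3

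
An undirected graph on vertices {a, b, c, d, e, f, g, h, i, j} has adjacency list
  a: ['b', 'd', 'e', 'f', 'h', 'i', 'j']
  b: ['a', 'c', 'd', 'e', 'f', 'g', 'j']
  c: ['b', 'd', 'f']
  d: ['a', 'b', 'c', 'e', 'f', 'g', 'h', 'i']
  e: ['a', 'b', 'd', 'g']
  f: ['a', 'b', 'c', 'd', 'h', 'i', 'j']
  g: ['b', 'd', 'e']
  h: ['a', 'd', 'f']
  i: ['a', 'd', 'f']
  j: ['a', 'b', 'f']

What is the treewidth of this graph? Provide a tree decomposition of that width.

Each bag holds 4 vertices, so the decomposition has width 3, which upper-bounds the treewidth. For the lower bound, the 4 vertices {b, d, e, g} are pairwise adjacent, and any tree decomposition puts a clique entirely inside one bag — forcing width ≥ 3. Combining the bounds, tw(G) = 3.

Treewidth 3.
One optimal decomposition is:
Bags: B1 = {a, b, d, f}  B2 = {b, c, d, f}  B3 = {a, b, d, e}  B4 = {a, d, f, h}  B5 = {a, d, f, i}  B6 = {b, d, e, g}  B7 = {a, b, f, j}
Tree: B1–B2, B1–B3, B1–B4, B1–B5, B3–B6, B1–B7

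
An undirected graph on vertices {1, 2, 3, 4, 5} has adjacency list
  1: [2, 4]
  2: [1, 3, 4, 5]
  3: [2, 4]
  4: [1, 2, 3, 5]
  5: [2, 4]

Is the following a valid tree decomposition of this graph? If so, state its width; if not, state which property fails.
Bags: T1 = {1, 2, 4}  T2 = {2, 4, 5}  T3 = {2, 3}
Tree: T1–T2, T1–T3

A tree decomposition must satisfy three properties: every vertex lies in some bag; for every edge, both endpoints lie together in some bag; and for every vertex, the bags containing it form a connected subtree. Here edge (4,3) lies in no bag, so the decomposition is invalid.

No — edge (4,3) lies in no bag.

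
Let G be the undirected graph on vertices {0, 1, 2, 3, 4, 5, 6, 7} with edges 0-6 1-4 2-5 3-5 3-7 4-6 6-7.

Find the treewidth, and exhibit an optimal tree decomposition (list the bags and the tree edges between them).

Treewidth 1.
One optimal decomposition is:
Bags: B1 = {3, 5}  B2 = {3, 7}  B3 = {6, 7}  B4 = {4, 6}  B5 = {1, 4}  B6 = {0, 6}  B7 = {2, 5}
Tree: B1–B2, B2–B3, B3–B4, B4–B5, B3–B6, B1–B7

Each bag holds 2 vertices, so the decomposition has width 1, which upper-bounds the treewidth. G has an edge, so its treewidth is at least 1. Therefore the treewidth is 1.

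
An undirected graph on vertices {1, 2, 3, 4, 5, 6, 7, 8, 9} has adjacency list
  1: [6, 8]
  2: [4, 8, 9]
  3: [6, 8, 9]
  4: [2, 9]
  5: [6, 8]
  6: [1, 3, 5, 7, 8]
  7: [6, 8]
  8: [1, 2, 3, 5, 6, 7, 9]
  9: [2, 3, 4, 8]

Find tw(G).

A width-2 tree decomposition is:
Bags: B1 = {2, 4, 9}  B2 = {2, 8, 9}  B3 = {3, 8, 9}  B4 = {3, 6, 8}  B5 = {5, 6, 8}  B6 = {1, 6, 8}  B7 = {6, 7, 8}
Tree: B1–B2, B2–B3, B3–B4, B4–B5, B5–B6, B6–B7
Each bag holds 3 vertices, so the decomposition has width 2, which upper-bounds the treewidth. Conversely, {2, 8, 9} is a clique of size 3, and the vertices of any clique must share a bag in every tree decomposition; so some bag has ≥ 3 vertices and tw(G) ≥ 2. Therefore the treewidth is 2.

2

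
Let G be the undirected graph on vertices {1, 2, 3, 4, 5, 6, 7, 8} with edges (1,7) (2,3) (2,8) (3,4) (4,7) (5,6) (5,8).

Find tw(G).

1

A width-1 tree decomposition is:
Bags: B1 = {1, 7}  B2 = {4, 7}  B3 = {3, 4}  B4 = {2, 3}  B5 = {2, 8}  B6 = {5, 8}  B7 = {5, 6}
Tree: B1–B2, B2–B3, B3–B4, B4–B5, B5–B6, B6–B7
The largest bag has 2 vertices, giving width 1; this decomposition certifies tw(G) ≤ 1. G has an edge, so its treewidth is at least 1. The upper and lower bounds meet at 1, so that is the treewidth.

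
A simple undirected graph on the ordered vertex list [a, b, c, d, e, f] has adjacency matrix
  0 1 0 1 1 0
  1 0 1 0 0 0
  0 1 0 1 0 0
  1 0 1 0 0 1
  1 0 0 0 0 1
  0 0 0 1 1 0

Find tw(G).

2

A width-2 tree decomposition is:
Bags: B1 = {d, e, f}  B2 = {a, d, e}  B3 = {a, c, d}  B4 = {a, b, c}
Tree: B1–B2, B2–B3, B3–B4
Every bag has size at most 3, so the width is 3 − 1 = 2 and tw(G) ≤ 2. For the lower bound, G contains the cycle f–e–a–d–f, so G is not a forest; only forests have treewidth ≤ 1, hence tw(G) ≥ 2. Therefore the treewidth is 2.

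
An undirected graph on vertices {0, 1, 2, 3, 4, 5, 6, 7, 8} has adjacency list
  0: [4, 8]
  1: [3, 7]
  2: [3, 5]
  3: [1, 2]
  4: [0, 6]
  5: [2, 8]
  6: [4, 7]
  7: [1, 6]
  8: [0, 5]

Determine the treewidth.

2

A width-2 tree decomposition is:
Bags: B1 = {0, 4, 6}  B2 = {0, 6, 8}  B3 = {5, 6, 8}  B4 = {2, 5, 6}  B5 = {2, 3, 6}  B6 = {1, 3, 6}  B7 = {1, 6, 7}
Tree: B1–B2, B2–B3, B3–B4, B4–B5, B5–B6, B6–B7
The largest bag has 3 vertices, giving width 2; this decomposition certifies tw(G) ≤ 2. The edges 6–4–0–8–5–2–3–1–7–6 form a cycle, so G is not a tree and its treewidth is at least 2. Hence tw(G) = 2 exactly.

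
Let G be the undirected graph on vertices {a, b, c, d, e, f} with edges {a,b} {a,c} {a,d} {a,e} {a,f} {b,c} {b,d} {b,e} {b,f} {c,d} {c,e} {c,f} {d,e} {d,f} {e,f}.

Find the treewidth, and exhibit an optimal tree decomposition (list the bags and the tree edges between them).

A single bag containing all 6 vertices is trivially a valid decomposition of width 5. For the lower bound, the 6 vertices {a, b, c, d, e, f} are pairwise adjacent, and any tree decomposition puts a clique entirely inside one bag — forcing width ≥ 5. Hence tw(G) = 5 exactly.

Treewidth 5.
Bags: B1 = {a, b, c, d, e, f}
Tree: (single bag)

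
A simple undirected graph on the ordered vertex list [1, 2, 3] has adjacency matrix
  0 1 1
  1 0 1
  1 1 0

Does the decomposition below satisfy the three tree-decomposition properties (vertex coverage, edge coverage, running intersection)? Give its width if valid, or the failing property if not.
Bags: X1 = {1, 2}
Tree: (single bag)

A tree decomposition must satisfy three properties: every vertex lies in some bag; for every edge, both endpoints lie together in some bag; and for every vertex, the bags containing it form a connected subtree. Here vertex 3 appears in no bag, so the decomposition is invalid.

No — vertex 3 appears in no bag.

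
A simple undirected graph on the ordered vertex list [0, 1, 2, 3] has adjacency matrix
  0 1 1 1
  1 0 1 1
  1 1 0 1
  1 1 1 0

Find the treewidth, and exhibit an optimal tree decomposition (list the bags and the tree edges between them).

Treewidth 3.
One optimal decomposition is:
Bags: B1 = {0, 1, 2, 3}
Tree: (single bag)

With just one bag of size 4, the width is 4 − 1 = 3, so tw(G) ≤ 3. On the other hand G contains the 4-clique {0, 1, 2, 3}. A clique must lie in a single bag of any decomposition, so no decomposition can have width below 3. Hence tw(G) = 3 exactly.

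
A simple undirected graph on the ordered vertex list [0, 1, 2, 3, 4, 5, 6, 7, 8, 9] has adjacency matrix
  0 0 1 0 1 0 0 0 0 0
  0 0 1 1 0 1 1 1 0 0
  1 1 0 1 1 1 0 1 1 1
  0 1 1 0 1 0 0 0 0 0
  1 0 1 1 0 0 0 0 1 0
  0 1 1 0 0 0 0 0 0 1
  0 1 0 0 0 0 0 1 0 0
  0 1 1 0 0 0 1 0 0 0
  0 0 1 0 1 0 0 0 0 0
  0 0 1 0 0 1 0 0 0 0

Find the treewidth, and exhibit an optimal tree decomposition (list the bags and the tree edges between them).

Every bag has size at most 3, so the width is 3 − 1 = 2 and tw(G) ≤ 2. On the other hand G contains the 3-clique {0, 2, 4}. A clique must lie in a single bag of any decomposition, so no decomposition can have width below 2. Hence tw(G) = 2 exactly.

Treewidth 2.
One such decomposition:
Bags: B1 = {1, 2, 3}  B2 = {1, 2, 7}  B3 = {2, 3, 4}  B4 = {2, 4, 8}  B5 = {0, 2, 4}  B6 = {1, 2, 5}  B7 = {1, 6, 7}  B8 = {2, 5, 9}
Tree: B1–B2, B1–B3, B3–B4, B3–B5, B2–B6, B2–B7, B6–B8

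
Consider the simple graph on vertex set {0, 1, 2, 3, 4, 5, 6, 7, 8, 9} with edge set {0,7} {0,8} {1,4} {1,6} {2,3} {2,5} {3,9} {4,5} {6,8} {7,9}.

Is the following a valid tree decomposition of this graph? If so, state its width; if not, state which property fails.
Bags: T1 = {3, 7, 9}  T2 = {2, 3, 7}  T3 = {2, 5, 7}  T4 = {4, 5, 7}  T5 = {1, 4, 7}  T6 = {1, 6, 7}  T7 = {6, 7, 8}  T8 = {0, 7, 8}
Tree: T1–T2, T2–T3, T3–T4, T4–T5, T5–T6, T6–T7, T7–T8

Yes; width 2.

Vertex coverage: the bags together contain {0, 1, 2, 3, 4, 5, 6, 7, 8, 9}, the full vertex set. Edge coverage: each edge of G has both endpoints in at least one bag. Running intersection: for every vertex, the bags containing it form a connected subtree. All three properties hold, so this is a valid tree decomposition of width max|bag| − 1 = 2, and hence tw(G) ≤ 2.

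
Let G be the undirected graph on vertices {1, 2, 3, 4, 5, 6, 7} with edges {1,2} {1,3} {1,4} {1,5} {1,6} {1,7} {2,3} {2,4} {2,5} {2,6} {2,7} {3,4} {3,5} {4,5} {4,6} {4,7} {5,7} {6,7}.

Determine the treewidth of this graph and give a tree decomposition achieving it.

Each bag holds 5 vertices, so the decomposition has width 4, which upper-bounds the treewidth. On the other hand G contains the 5-clique {1, 2, 3, 4, 5}. A clique must lie in a single bag of any decomposition, so no decomposition can have width below 4. Therefore the treewidth is 4.

Treewidth 4.
Bags: B1 = {1, 2, 4, 5, 7}  B2 = {1, 2, 3, 4, 5}  B3 = {1, 2, 4, 6, 7}
Tree: B1–B2, B1–B3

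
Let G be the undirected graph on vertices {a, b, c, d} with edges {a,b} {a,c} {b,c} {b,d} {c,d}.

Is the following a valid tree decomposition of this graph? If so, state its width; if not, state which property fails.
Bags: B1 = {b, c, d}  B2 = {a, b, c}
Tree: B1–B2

Yes; width 2.

Every vertex of G appears in some bag (union = {a, b, c, d}); every edge is covered by a bag; and for each vertex v the set of bags containing v is connected in the bag tree. The decomposition is therefore valid. The largest bag has 3 vertices, so the width is 2.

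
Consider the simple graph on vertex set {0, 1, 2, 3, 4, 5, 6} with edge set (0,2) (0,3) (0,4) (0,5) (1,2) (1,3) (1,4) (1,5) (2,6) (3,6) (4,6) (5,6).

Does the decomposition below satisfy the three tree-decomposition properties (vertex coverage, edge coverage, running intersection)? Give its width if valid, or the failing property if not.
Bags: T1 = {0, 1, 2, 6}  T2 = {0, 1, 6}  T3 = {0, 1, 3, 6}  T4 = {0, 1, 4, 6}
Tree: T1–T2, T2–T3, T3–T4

No — vertex 5 appears in no bag.

A tree decomposition must satisfy three properties: every vertex lies in some bag; for every edge, both endpoints lie together in some bag; and for every vertex, the bags containing it form a connected subtree. Here vertex 5 appears in no bag, so the decomposition is invalid.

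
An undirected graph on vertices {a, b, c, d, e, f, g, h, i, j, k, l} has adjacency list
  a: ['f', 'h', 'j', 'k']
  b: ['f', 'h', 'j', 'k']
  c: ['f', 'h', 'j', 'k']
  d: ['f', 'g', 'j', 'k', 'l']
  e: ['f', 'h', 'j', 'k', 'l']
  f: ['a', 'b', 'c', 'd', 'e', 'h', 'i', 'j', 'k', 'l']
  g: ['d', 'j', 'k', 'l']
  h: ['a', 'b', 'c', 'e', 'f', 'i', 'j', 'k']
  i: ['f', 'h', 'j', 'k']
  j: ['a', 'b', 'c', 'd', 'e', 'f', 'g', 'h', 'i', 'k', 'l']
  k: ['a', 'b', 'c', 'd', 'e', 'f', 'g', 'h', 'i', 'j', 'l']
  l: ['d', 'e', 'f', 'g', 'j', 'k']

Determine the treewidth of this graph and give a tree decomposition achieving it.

The largest bag has 5 vertices, giving width 4; this decomposition certifies tw(G) ≤ 4. For the lower bound, the 5 vertices {d, g, j, k, l} are pairwise adjacent, and any tree decomposition puts a clique entirely inside one bag — forcing width ≥ 4. Therefore the treewidth is 4.

Treewidth 4.
Bags: B1 = {e, f, j, k, l}  B2 = {e, f, h, j, k}  B3 = {d, f, j, k, l}  B4 = {c, f, h, j, k}  B5 = {b, f, h, j, k}  B6 = {f, h, i, j, k}  B7 = {a, f, h, j, k}  B8 = {d, g, j, k, l}
Tree: B1–B2, B1–B3, B2–B4, B4–B5, B2–B6, B4–B7, B3–B8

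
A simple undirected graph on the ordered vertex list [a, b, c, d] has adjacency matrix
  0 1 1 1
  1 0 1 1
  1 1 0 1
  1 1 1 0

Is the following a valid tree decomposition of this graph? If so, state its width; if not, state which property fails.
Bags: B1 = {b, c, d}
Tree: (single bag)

No — vertex a appears in no bag.

A tree decomposition must satisfy three properties: every vertex lies in some bag; for every edge, both endpoints lie together in some bag; and for every vertex, the bags containing it form a connected subtree. Here vertex a appears in no bag, so the decomposition is invalid.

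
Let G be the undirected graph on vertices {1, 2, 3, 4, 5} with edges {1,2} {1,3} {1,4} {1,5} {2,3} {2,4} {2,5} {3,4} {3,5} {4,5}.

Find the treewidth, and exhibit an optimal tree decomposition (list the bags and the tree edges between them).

Treewidth 4.
Bags: B1 = {1, 2, 3, 4, 5}
Tree: (single bag)

A single bag containing all 5 vertices is trivially a valid decomposition of width 4. On the other hand G contains the 5-clique {1, 2, 3, 4, 5}. A clique must lie in a single bag of any decomposition, so no decomposition can have width below 4. Combining the bounds, tw(G) = 4.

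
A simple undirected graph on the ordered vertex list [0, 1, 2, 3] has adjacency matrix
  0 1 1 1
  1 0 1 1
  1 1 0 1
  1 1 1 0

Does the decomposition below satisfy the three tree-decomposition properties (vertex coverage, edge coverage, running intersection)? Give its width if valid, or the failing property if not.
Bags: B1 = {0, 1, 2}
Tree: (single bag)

A tree decomposition must satisfy three properties: every vertex lies in some bag; for every edge, both endpoints lie together in some bag; and for every vertex, the bags containing it form a connected subtree. Here vertex 3 appears in no bag, so the decomposition is invalid.

No — vertex 3 appears in no bag.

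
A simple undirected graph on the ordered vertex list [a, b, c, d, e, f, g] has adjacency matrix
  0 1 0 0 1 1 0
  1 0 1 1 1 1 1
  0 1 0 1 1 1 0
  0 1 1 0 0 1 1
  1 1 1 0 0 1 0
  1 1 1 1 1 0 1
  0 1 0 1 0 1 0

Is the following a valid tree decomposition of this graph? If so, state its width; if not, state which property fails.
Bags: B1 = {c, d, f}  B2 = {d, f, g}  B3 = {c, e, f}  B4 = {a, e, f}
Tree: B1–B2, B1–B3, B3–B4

No — vertex b appears in no bag.

A tree decomposition must satisfy three properties: every vertex lies in some bag; for every edge, both endpoints lie together in some bag; and for every vertex, the bags containing it form a connected subtree. Here vertex b appears in no bag, so the decomposition is invalid.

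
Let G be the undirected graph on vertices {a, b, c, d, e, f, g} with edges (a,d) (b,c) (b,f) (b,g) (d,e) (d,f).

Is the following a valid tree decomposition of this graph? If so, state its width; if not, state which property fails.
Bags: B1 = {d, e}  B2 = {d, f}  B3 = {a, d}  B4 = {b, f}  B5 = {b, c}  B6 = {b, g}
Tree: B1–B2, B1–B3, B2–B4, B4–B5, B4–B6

Yes; width 1.

Vertex coverage: the bags together contain {a, b, c, d, e, f, g}, the full vertex set. Edge coverage: each edge of G has both endpoints in at least one bag. Running intersection: for every vertex, the bags containing it form a connected subtree. All three properties hold, so this is a valid tree decomposition of width max|bag| − 1 = 1, and hence tw(G) ≤ 1.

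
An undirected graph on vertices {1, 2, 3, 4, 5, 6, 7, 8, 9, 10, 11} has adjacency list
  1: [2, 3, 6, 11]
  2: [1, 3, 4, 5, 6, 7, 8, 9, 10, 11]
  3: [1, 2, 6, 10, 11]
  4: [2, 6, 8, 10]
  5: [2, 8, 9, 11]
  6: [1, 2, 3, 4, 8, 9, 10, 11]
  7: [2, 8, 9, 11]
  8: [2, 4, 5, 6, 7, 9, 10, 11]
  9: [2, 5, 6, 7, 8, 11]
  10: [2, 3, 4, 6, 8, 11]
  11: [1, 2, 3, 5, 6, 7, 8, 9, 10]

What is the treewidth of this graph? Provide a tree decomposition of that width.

Every bag has size at most 5, so the width is 5 − 1 = 4 and tw(G) ≤ 4. For the lower bound, the 5 vertices {2, 5, 8, 9, 11} are pairwise adjacent, and any tree decomposition puts a clique entirely inside one bag — forcing width ≥ 4. Hence tw(G) = 4 exactly.

Treewidth 4.
One such decomposition:
Bags: B1 = {2, 6, 8, 9, 11}  B2 = {2, 6, 8, 10, 11}  B3 = {2, 5, 8, 9, 11}  B4 = {2, 3, 6, 10, 11}  B5 = {1, 2, 3, 6, 11}  B6 = {2, 4, 6, 8, 10}  B7 = {2, 7, 8, 9, 11}
Tree: B1–B2, B1–B3, B2–B4, B4–B5, B2–B6, B3–B7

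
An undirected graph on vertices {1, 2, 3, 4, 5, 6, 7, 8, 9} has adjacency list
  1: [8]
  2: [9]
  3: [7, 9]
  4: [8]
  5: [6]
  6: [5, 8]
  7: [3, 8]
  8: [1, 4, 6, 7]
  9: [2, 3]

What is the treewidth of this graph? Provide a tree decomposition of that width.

Every bag has size at most 2, so the width is 2 − 1 = 1 and tw(G) ≤ 1. Since G has at least one edge (e.g. 4–8), it is not an edgeless graph, so tw(G) ≥ 1. Hence tw(G) = 1 exactly.

Treewidth 1.
One such decomposition:
Bags: B1 = {4, 8}  B2 = {7, 8}  B3 = {3, 7}  B4 = {3, 9}  B5 = {2, 9}  B6 = {6, 8}  B7 = {1, 8}  B8 = {5, 6}
Tree: B1–B2, B2–B3, B3–B4, B4–B5, B2–B6, B1–B7, B6–B8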